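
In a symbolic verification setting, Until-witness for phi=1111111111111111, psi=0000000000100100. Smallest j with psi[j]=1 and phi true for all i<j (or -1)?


(phi U psi) at 0: need smallest j with psi[j]=1 and phi[i]=1 for all i in [0,j).
Scan from step 0:
  step 0: phi=1, psi=0 -> continue
  step 1: phi=1, psi=0 -> continue
  step 2: phi=1, psi=0 -> continue
  step 3: phi=1, psi=0 -> continue
  step 10: psi=1 and phi held for [0,10) -> witness found
Witness step = 10

10


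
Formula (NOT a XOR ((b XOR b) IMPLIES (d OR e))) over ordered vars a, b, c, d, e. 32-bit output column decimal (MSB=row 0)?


Formula: (NOT a XOR ((b XOR b) IMPLIES (d OR e))) over a, b, c, d, e (32 rows)
Evaluate each row (bits = a,b,c,d,e, MSB first):
  row 0 [00000]: (NOT 0 XOR ((0 XOR 0) IMPLIES (0 OR 0))) -> 0
  row 1 [00001]: (NOT 0 XOR ((0 XOR 0) IMPLIES (0 OR 1))) -> 0
  row 2 [00010]: (NOT 0 XOR ((0 XOR 0) IMPLIES (1 OR 0))) -> 0
  row 3 [00011]: (NOT 0 XOR ((0 XOR 0) IMPLIES (1 OR 1))) -> 0
  row 4 [00100]: (NOT 0 XOR ((0 XOR 0) IMPLIES (0 OR 0))) -> 0
  row 5 [00101]: (NOT 0 XOR ((0 XOR 0) IMPLIES (0 OR 1))) -> 0
  row 6 [00110]: (NOT 0 XOR ((0 XOR 0) IMPLIES (1 OR 0))) -> 0
  row 7 [00111]: (NOT 0 XOR ((0 XOR 0) IMPLIES (1 OR 1))) -> 0
  row 8 [01000]: (NOT 0 XOR ((1 XOR 1) IMPLIES (0 OR 0))) -> 0
  row 9 [01001]: (NOT 0 XOR ((1 XOR 1) IMPLIES (0 OR 1))) -> 0
  row 10 [01010]: (NOT 0 XOR ((1 XOR 1) IMPLIES (1 OR 0))) -> 0
  row 11 [01011]: (NOT 0 XOR ((1 XOR 1) IMPLIES (1 OR 1))) -> 0
  row 12 [01100]: (NOT 0 XOR ((1 XOR 1) IMPLIES (0 OR 0))) -> 0
  row 13 [01101]: (NOT 0 XOR ((1 XOR 1) IMPLIES (0 OR 1))) -> 0
  row 14 [01110]: (NOT 0 XOR ((1 XOR 1) IMPLIES (1 OR 0))) -> 0
  row 15 [01111]: (NOT 0 XOR ((1 XOR 1) IMPLIES (1 OR 1))) -> 0
  row 16 [10000]: (NOT 1 XOR ((0 XOR 0) IMPLIES (0 OR 0))) -> 1
  row 17 [10001]: (NOT 1 XOR ((0 XOR 0) IMPLIES (0 OR 1))) -> 1
  row 18 [10010]: (NOT 1 XOR ((0 XOR 0) IMPLIES (1 OR 0))) -> 1
  row 19 [10011]: (NOT 1 XOR ((0 XOR 0) IMPLIES (1 OR 1))) -> 1
  row 20 [10100]: (NOT 1 XOR ((0 XOR 0) IMPLIES (0 OR 0))) -> 1
  row 21 [10101]: (NOT 1 XOR ((0 XOR 0) IMPLIES (0 OR 1))) -> 1
  row 22 [10110]: (NOT 1 XOR ((0 XOR 0) IMPLIES (1 OR 0))) -> 1
  row 23 [10111]: (NOT 1 XOR ((0 XOR 0) IMPLIES (1 OR 1))) -> 1
  row 24 [11000]: (NOT 1 XOR ((1 XOR 1) IMPLIES (0 OR 0))) -> 1
  row 25 [11001]: (NOT 1 XOR ((1 XOR 1) IMPLIES (0 OR 1))) -> 1
  row 26 [11010]: (NOT 1 XOR ((1 XOR 1) IMPLIES (1 OR 0))) -> 1
  row 27 [11011]: (NOT 1 XOR ((1 XOR 1) IMPLIES (1 OR 1))) -> 1
  row 28 [11100]: (NOT 1 XOR ((1 XOR 1) IMPLIES (0 OR 0))) -> 1
  row 29 [11101]: (NOT 1 XOR ((1 XOR 1) IMPLIES (0 OR 1))) -> 1
  row 30 [11110]: (NOT 1 XOR ((1 XOR 1) IMPLIES (1 OR 0))) -> 1
  row 31 [11111]: (NOT 1 XOR ((1 XOR 1) IMPLIES (1 OR 1))) -> 1
Full result column, 4 rows per line (a,b,c fixed per line; d,e runs 00..11 left to right):
  rows 0-3 [a,b,c=000]: 0000  = hex 0
  rows 4-7 [a,b,c=001]: 0000  = hex 0
  rows 8-11 [a,b,c=010]: 0000  = hex 0
  rows 12-15 [a,b,c=011]: 0000  = hex 0
  rows 16-19 [a,b,c=100]: 1111  = hex F
  rows 20-23 [a,b,c=101]: 1111  = hex F
  rows 24-27 [a,b,c=110]: 1111  = hex F
  rows 28-31 [a,b,c=111]: 1111  = hex F
Output column (row 0 .. row 31) = 00000000000000001111111111111111
Output column grouped in 4s = 0000 0000 0000 0000 1111 1111 1111 1111 = 0x0000FFFF
Convert to decimal digit by digit (value = value*16 + digit):
  0 -> 0
  0*16 + 0 = 0
  0*16 + 0 = 0
  0*16 + 0 = 0
  0*16 + 15 (F) = 15
  15*16 + 15 (F) = 255
  255*16 + 15 (F) = 4095
  4095*16 + 15 (F) = 65535
Decimal = 65535

65535


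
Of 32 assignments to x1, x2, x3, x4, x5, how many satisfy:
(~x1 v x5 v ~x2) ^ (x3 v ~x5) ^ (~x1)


CNF with 3 clauses over 5 vars (32 assignments).
An assignment satisfies CNF iff every clause has >=1 true literal.
Check each row (bits = x1,x2,x3,x4,x5; clause T/F shown):
  row 0 [00000]: clauses=TTT -> 1
  row 1 [00001]: clauses=TFT -> 0
  row 2 [00010]: clauses=TTT -> 1
  row 3 [00011]: clauses=TFT -> 0
  row 4 [00100]: clauses=TTT -> 1
  row 5 [00101]: clauses=TTT -> 1
  row 6 [00110]: clauses=TTT -> 1
  row 7 [00111]: clauses=TTT -> 1
  row 8 [01000]: clauses=TTT -> 1
  row 9 [01001]: clauses=TFT -> 0
  row 10 [01010]: clauses=TTT -> 1
  row 11 [01011]: clauses=TFT -> 0
  row 12 [01100]: clauses=TTT -> 1
  row 13 [01101]: clauses=TTT -> 1
  row 14 [01110]: clauses=TTT -> 1
  row 15 [01111]: clauses=TTT -> 1
  row 16 [10000]: clauses=TTF -> 0
  row 17 [10001]: clauses=TFF -> 0
  row 18 [10010]: clauses=TTF -> 0
  row 19 [10011]: clauses=TFF -> 0
  row 20 [10100]: clauses=TTF -> 0
  row 21 [10101]: clauses=TTF -> 0
  row 22 [10110]: clauses=TTF -> 0
  row 23 [10111]: clauses=TTF -> 0
  row 24 [11000]: clauses=FTF -> 0
  row 25 [11001]: clauses=TFF -> 0
  row 26 [11010]: clauses=FTF -> 0
  row 27 [11011]: clauses=TFF -> 0
  row 28 [11100]: clauses=FTF -> 0
  row 29 [11101]: clauses=TTF -> 0
  row 30 [11110]: clauses=FTF -> 0
  row 31 [11111]: clauses=TTF -> 0
Full result column, 8 rows per line (x1,x2 fixed per line; x3,x4,x5 runs 000..111 left to right):
  rows 0-7 [x1,x2=00]: 10101111  (ones: 6)
  rows 8-15 [x1,x2=01]: 10101111  (ones: 6)
  rows 16-23 [x1,x2=10]: 00000000  (ones: 0)
  rows 24-31 [x1,x2=11]: 00000000  (ones: 0)
Satisfying assignments = 6+6+0+0 = 12

12


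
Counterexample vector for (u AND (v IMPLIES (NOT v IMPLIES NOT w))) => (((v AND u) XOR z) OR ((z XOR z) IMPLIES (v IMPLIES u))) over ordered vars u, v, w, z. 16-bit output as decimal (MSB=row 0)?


F1 = (u AND (v IMPLIES (NOT v IMPLIES NOT w)))
F2 = (((v AND u) XOR z) OR ((z XOR z) IMPLIES (v IMPLIES u)))
Counterexample to F1=>F2 is where F1=1 and F2=0.
Evaluate each row (bits = u,v,w,z, MSB first):
  row 0 [0000]: F1=0 F2=1 -> F1&~F2 -> 0
  row 1 [0001]: F1=0 F2=1 -> F1&~F2 -> 0
  row 2 [0010]: F1=0 F2=1 -> F1&~F2 -> 0
  row 3 [0011]: F1=0 F2=1 -> F1&~F2 -> 0
  row 4 [0100]: F1=0 F2=1 -> F1&~F2 -> 0
  row 5 [0101]: F1=0 F2=1 -> F1&~F2 -> 0
  row 6 [0110]: F1=0 F2=1 -> F1&~F2 -> 0
  row 7 [0111]: F1=0 F2=1 -> F1&~F2 -> 0
  row 8 [1000]: F1=1 F2=1 -> F1&~F2 -> 0
  row 9 [1001]: F1=1 F2=1 -> F1&~F2 -> 0
  row 10 [1010]: F1=1 F2=1 -> F1&~F2 -> 0
  row 11 [1011]: F1=1 F2=1 -> F1&~F2 -> 0
  row 12 [1100]: F1=1 F2=1 -> F1&~F2 -> 0
  row 13 [1101]: F1=1 F2=1 -> F1&~F2 -> 0
  row 14 [1110]: F1=1 F2=1 -> F1&~F2 -> 0
  row 15 [1111]: F1=1 F2=1 -> F1&~F2 -> 0
Full result column, 4 rows per line (u,v fixed per line; w,z runs 00..11 left to right):
  rows 0-3 [u,v=00]: 0000  = hex 0
  rows 4-7 [u,v=01]: 0000  = hex 0
  rows 8-11 [u,v=10]: 0000  = hex 0
  rows 12-15 [u,v=11]: 0000  = hex 0
Counterexample vector (row 0 .. row 15) = 0000000000000000
Output column grouped in 4s = 0000 0000 0000 0000 = 0x0000
Convert to decimal digit by digit (value = value*16 + digit):
  0 -> 0
  0*16 + 0 = 0
  0*16 + 0 = 0
  0*16 + 0 = 0
Decimal = 0

0


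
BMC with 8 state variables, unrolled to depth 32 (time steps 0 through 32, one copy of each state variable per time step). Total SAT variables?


BMC unrolls to depth k, creating one copy of each state var for steps 0..k.
Step count = 32 + 1 = 33 (steps 0 through 32)
Vars per step = 8
Total = 8 * 33 = 264

264


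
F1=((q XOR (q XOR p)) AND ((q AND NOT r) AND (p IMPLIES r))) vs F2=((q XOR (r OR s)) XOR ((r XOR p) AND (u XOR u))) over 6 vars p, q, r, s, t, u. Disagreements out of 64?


F1 = ((q XOR (q XOR p)) AND ((q AND NOT r) AND (p IMPLIES r)))
F2 = ((q XOR (r OR s)) XOR ((r XOR p) AND (u XOR u)))
Evaluate both on each of 64 rows (bits = p,q,r,s,t,u):
  row 0 [000000]: F1=0 F2=0 -> 0
  row 1 [000001]: F1=0 F2=0 -> 0
  row 2 [000010]: F1=0 F2=0 -> 0
  row 3 [000011]: F1=0 F2=0 -> 0
  row 4 [000100]: F1=0 F2=1 (differ) -> 1
  (every remaining row is evaluated the same way; all 64 results are listed next)
Full result column, 8 rows per line (p,q,r fixed per line; s,t,u runs 000..111 left to right):
  rows 0-7 [p,q,r=000]: 00001111  (ones: 4)
  rows 8-15 [p,q,r=001]: 11111111  (ones: 8)
  rows 16-23 [p,q,r=010]: 11110000  (ones: 4)
  rows 24-31 [p,q,r=011]: 00000000  (ones: 0)
  rows 32-39 [p,q,r=100]: 00001111  (ones: 4)
  rows 40-47 [p,q,r=101]: 11111111  (ones: 8)
  rows 48-55 [p,q,r=110]: 11110000  (ones: 4)
  rows 56-63 [p,q,r=111]: 00000000  (ones: 0)
Disagreements = 4+8+4+0+4+8+4+0 = 32

32


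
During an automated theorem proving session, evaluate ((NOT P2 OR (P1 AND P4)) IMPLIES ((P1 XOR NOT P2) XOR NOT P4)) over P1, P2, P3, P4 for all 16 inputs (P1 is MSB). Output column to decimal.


Formula: ((NOT P2 OR (P1 AND P4)) IMPLIES ((P1 XOR NOT P2) XOR NOT P4)) over P1, P2, P3, P4 (16 rows)
Evaluate each row (bits = P1,P2,P3,P4, MSB first):
  row 0 [0000]: ((NOT 0 OR (0 AND 0)) IMPLIES ((0 XOR NOT 0) XOR NOT 0)) -> 0
  row 1 [0001]: ((NOT 0 OR (0 AND 1)) IMPLIES ((0 XOR NOT 0) XOR NOT 1)) -> 1
  row 2 [0010]: ((NOT 0 OR (0 AND 0)) IMPLIES ((0 XOR NOT 0) XOR NOT 0)) -> 0
  row 3 [0011]: ((NOT 0 OR (0 AND 1)) IMPLIES ((0 XOR NOT 0) XOR NOT 1)) -> 1
  row 4 [0100]: ((NOT 1 OR (0 AND 0)) IMPLIES ((0 XOR NOT 1) XOR NOT 0)) -> 1
  row 5 [0101]: ((NOT 1 OR (0 AND 1)) IMPLIES ((0 XOR NOT 1) XOR NOT 1)) -> 1
  row 6 [0110]: ((NOT 1 OR (0 AND 0)) IMPLIES ((0 XOR NOT 1) XOR NOT 0)) -> 1
  row 7 [0111]: ((NOT 1 OR (0 AND 1)) IMPLIES ((0 XOR NOT 1) XOR NOT 1)) -> 1
  row 8 [1000]: ((NOT 0 OR (1 AND 0)) IMPLIES ((1 XOR NOT 0) XOR NOT 0)) -> 1
  row 9 [1001]: ((NOT 0 OR (1 AND 1)) IMPLIES ((1 XOR NOT 0) XOR NOT 1)) -> 0
  row 10 [1010]: ((NOT 0 OR (1 AND 0)) IMPLIES ((1 XOR NOT 0) XOR NOT 0)) -> 1
  row 11 [1011]: ((NOT 0 OR (1 AND 1)) IMPLIES ((1 XOR NOT 0) XOR NOT 1)) -> 0
  row 12 [1100]: ((NOT 1 OR (1 AND 0)) IMPLIES ((1 XOR NOT 1) XOR NOT 0)) -> 1
  row 13 [1101]: ((NOT 1 OR (1 AND 1)) IMPLIES ((1 XOR NOT 1) XOR NOT 1)) -> 1
  row 14 [1110]: ((NOT 1 OR (1 AND 0)) IMPLIES ((1 XOR NOT 1) XOR NOT 0)) -> 1
  row 15 [1111]: ((NOT 1 OR (1 AND 1)) IMPLIES ((1 XOR NOT 1) XOR NOT 1)) -> 1
Full result column, 4 rows per line (P1,P2 fixed per line; P3,P4 runs 00..11 left to right):
  rows 0-3 [P1,P2=00]: 0101  = hex 5
  rows 4-7 [P1,P2=01]: 1111  = hex F
  rows 8-11 [P1,P2=10]: 1010  = hex A
  rows 12-15 [P1,P2=11]: 1111  = hex F
Output column (row 0 .. row 15) = 0101111110101111
Output column grouped in 4s = 0101 1111 1010 1111 = 0x5FAF
Convert to decimal digit by digit (value = value*16 + digit):
  5 -> 5
  5*16 + 15 (F) = 95
  95*16 + 10 (A) = 1530
  1530*16 + 15 (F) = 24495
Decimal = 24495

24495


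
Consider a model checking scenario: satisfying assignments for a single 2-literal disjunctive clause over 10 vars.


Step 1: Total=2^10=1024
Step 2: Unsat when all 2 false: 2^8=256
Step 3: Sat=1024-256=768

768


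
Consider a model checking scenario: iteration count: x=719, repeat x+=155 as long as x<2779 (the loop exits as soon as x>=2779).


Step 1: x goes from 719 toward 2779 by 155; the body runs while x<2779, so iterations = ceil((bound-start)/step)
Step 2: Distance=2060
Step 3: ceil(2060/155)=14

14


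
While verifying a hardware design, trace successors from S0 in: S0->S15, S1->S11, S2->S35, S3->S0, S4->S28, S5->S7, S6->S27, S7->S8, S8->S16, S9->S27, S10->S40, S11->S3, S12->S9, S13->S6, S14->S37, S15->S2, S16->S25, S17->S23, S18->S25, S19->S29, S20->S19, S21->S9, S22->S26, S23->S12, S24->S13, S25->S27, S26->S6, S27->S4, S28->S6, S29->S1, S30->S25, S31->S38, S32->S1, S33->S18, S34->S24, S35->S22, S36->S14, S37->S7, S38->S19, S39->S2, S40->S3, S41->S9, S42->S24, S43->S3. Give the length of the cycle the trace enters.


Trace from S0 until a state repeats:
  S0 -> S15 -> S2 -> S35 -> S22 -> S26 -> S6 -> S27 -> S4 -> S28 -> S6
S6 first seen at step 6, revisited at step 10.
Cycle length = 10 - 6 = 4

4


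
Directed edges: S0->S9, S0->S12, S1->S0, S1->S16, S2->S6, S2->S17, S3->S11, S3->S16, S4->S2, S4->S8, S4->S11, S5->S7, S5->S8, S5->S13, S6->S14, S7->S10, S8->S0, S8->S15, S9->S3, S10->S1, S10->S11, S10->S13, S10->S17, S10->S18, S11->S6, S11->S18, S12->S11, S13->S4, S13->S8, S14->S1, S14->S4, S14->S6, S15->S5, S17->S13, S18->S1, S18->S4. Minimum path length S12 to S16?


BFS layer-by-layer from S12:
  dist 0: {S12}
  dist 1: {S11}
  dist 2: {S6, S18}
  dist 3: {S1, S4, S14}
  dist 4: {S0, S2, S8, S16}
  -> S16 reached at distance 4
Shortest path length = 4

4


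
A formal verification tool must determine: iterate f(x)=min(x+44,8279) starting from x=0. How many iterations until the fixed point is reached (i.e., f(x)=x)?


Step 1: x=0, cap=8279, increment=44
Step 2: x grows by 44 each step until capped at 8279; fixed point is x=8279
Step 3: iterations = ceil(8279/44) = 189

189


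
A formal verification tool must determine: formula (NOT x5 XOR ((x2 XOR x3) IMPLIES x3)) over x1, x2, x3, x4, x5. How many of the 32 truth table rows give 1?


Formula: (NOT x5 XOR ((x2 XOR x3) IMPLIES x3)) over 5 vars (32 rows)
Evaluate each row (x1, x2, x3, x4, x5 as bits, MSB first):
  row 0 [00000]: (NOT 0 XOR ((0 XOR 0) IMPLIES 0)) -> 0
  row 1 [00001]: (NOT 1 XOR ((0 XOR 0) IMPLIES 0)) -> 1
  row 2 [00010]: (NOT 0 XOR ((0 XOR 0) IMPLIES 0)) -> 0
  row 3 [00011]: (NOT 1 XOR ((0 XOR 0) IMPLIES 0)) -> 1
  row 4 [00100]: (NOT 0 XOR ((0 XOR 1) IMPLIES 1)) -> 0
  row 5 [00101]: (NOT 1 XOR ((0 XOR 1) IMPLIES 1)) -> 1
  row 6 [00110]: (NOT 0 XOR ((0 XOR 1) IMPLIES 1)) -> 0
  row 7 [00111]: (NOT 1 XOR ((0 XOR 1) IMPLIES 1)) -> 1
  row 8 [01000]: (NOT 0 XOR ((1 XOR 0) IMPLIES 0)) -> 1
  row 9 [01001]: (NOT 1 XOR ((1 XOR 0) IMPLIES 0)) -> 0
  row 10 [01010]: (NOT 0 XOR ((1 XOR 0) IMPLIES 0)) -> 1
  row 11 [01011]: (NOT 1 XOR ((1 XOR 0) IMPLIES 0)) -> 0
  row 12 [01100]: (NOT 0 XOR ((1 XOR 1) IMPLIES 1)) -> 0
  row 13 [01101]: (NOT 1 XOR ((1 XOR 1) IMPLIES 1)) -> 1
  row 14 [01110]: (NOT 0 XOR ((1 XOR 1) IMPLIES 1)) -> 0
  row 15 [01111]: (NOT 1 XOR ((1 XOR 1) IMPLIES 1)) -> 1
  row 16 [10000]: (NOT 0 XOR ((0 XOR 0) IMPLIES 0)) -> 0
  row 17 [10001]: (NOT 1 XOR ((0 XOR 0) IMPLIES 0)) -> 1
  row 18 [10010]: (NOT 0 XOR ((0 XOR 0) IMPLIES 0)) -> 0
  row 19 [10011]: (NOT 1 XOR ((0 XOR 0) IMPLIES 0)) -> 1
  row 20 [10100]: (NOT 0 XOR ((0 XOR 1) IMPLIES 1)) -> 0
  row 21 [10101]: (NOT 1 XOR ((0 XOR 1) IMPLIES 1)) -> 1
  row 22 [10110]: (NOT 0 XOR ((0 XOR 1) IMPLIES 1)) -> 0
  row 23 [10111]: (NOT 1 XOR ((0 XOR 1) IMPLIES 1)) -> 1
  row 24 [11000]: (NOT 0 XOR ((1 XOR 0) IMPLIES 0)) -> 1
  row 25 [11001]: (NOT 1 XOR ((1 XOR 0) IMPLIES 0)) -> 0
  row 26 [11010]: (NOT 0 XOR ((1 XOR 0) IMPLIES 0)) -> 1
  row 27 [11011]: (NOT 1 XOR ((1 XOR 0) IMPLIES 0)) -> 0
  row 28 [11100]: (NOT 0 XOR ((1 XOR 1) IMPLIES 1)) -> 0
  row 29 [11101]: (NOT 1 XOR ((1 XOR 1) IMPLIES 1)) -> 1
  row 30 [11110]: (NOT 0 XOR ((1 XOR 1) IMPLIES 1)) -> 0
  row 31 [11111]: (NOT 1 XOR ((1 XOR 1) IMPLIES 1)) -> 1
Full result column, 8 rows per line (x1,x2 fixed per line; x3,x4,x5 runs 000..111 left to right):
  rows 0-7 [x1,x2=00]: 01010101  (ones: 4)
  rows 8-15 [x1,x2=01]: 10100101  (ones: 4)
  rows 16-23 [x1,x2=10]: 01010101  (ones: 4)
  rows 24-31 [x1,x2=11]: 10100101  (ones: 4)
Count of 1-rows = 4+4+4+4 = 16

16


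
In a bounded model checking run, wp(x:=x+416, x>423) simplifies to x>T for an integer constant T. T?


Formula: wp(x:=E, P) = P[E/x] (substitute E for x in postcondition)
Step 1: Postcondition: x>423
Step 2: Substitute x+416 for x: x+416>423
Step 3: Solve for x: x > 423-416 = 7

7


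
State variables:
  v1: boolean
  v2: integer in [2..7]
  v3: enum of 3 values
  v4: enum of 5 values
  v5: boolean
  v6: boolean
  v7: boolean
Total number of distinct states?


State space = product of domain sizes of all variables.
Domain sizes:
  v1 (boolean): 2
  v2 (integer in [2..7]): 6
  v3 (enum of 3 values): 3
  v4 (enum of 5 values): 5
  v5 (boolean): 2
  v6 (boolean): 2
  v7 (boolean): 2
Product = 2 * 6 * 3 * 5 * 2 * 2 * 2 = 1440

1440


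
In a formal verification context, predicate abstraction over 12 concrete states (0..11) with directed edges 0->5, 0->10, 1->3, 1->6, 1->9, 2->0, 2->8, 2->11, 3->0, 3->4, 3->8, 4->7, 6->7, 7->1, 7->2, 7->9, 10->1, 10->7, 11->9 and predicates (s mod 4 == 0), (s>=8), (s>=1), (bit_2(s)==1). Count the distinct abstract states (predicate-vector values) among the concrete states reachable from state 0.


BFS from 0:
Concrete reachable: {0, 1, 2, 3, 4, 5, 6, 7, 8, 9, 10, 11}
Abstract via predicates (s mod 4 == 0), (s>=8), (s>=1), (bit_2(s)==1):
  (0,0,1,0) <- {1, 2, 3}
  (0,0,1,1) <- {5, 6, 7}
  (0,1,1,0) <- {9, 10, 11}
  (1,0,0,0) <- {0}
  (1,0,1,1) <- {4}
  (1,1,1,0) <- {8}
Distinct abstract states = 6

6


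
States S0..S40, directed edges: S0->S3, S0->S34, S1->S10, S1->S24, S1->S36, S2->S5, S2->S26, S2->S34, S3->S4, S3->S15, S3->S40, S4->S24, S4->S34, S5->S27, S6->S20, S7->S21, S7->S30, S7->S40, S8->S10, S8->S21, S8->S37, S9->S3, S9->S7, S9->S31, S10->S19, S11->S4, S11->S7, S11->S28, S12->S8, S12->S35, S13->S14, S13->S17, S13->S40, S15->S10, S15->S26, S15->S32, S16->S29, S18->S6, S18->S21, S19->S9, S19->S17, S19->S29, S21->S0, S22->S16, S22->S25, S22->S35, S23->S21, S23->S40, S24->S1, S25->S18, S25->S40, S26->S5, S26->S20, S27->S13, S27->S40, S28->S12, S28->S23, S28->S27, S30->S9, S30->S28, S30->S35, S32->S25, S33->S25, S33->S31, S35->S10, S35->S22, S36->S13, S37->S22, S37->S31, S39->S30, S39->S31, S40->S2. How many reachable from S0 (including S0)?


BFS from S0:
  layer 0: {S0}
  layer 1: {S3, S34}
  layer 2: {S4, S15, S40}
  layer 3: {S2, S10, S24, S26, S32}
  layer 4: {S1, S5, S19, S20, S25}
  layer 5: {S9, S17, S18, S27, S29, S36}
  layer 6: {S6, S7, S13, S21, S31}
  layer 7: {S14, S30}
  layer 8: {S28, S35}
  layer 9: {S12, S22, S23}
  layer 10: {S8, S16}
  layer 11: {S37}
Reachable set: {S0, S1, S2, S3, S4, S5, S6, S7, S8, S9, S10, S12, S13, S14, S15, S16, S17, S18, S19, S20, S21, S22, S23, S24, S25, S26, S27, S28, S29, S30, S31, S32, S34, S35, S36, S37, S40}
Count = 37

37


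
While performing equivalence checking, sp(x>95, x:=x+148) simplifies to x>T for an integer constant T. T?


Formula: sp(P, x:=E) = exists old_x. (x = E[old_x/x]) AND P[old_x/x] (old_x is the value of x before the assignment; eliminate old_x by solving x = E[old_x/x] for old_x)
Step 1: Precondition P: x>95, i.e. old_x > 95
Step 2: Assignment gives x = old_x + 148, so old_x = x - 148
Step 3: Substitute into P: x - 148 > 95
Step 4: Simplify: x > 95+148 = 243

243


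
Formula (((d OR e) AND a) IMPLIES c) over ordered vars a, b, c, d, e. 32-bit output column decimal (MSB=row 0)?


Formula: (((d OR e) AND a) IMPLIES c) over a, b, c, d, e (32 rows)
Evaluate each row (bits = a,b,c,d,e, MSB first):
  row 0 [00000]: (((0 OR 0) AND 0) IMPLIES 0) -> 1
  row 1 [00001]: (((0 OR 1) AND 0) IMPLIES 0) -> 1
  row 2 [00010]: (((1 OR 0) AND 0) IMPLIES 0) -> 1
  row 3 [00011]: (((1 OR 1) AND 0) IMPLIES 0) -> 1
  row 4 [00100]: (((0 OR 0) AND 0) IMPLIES 1) -> 1
  row 5 [00101]: (((0 OR 1) AND 0) IMPLIES 1) -> 1
  row 6 [00110]: (((1 OR 0) AND 0) IMPLIES 1) -> 1
  row 7 [00111]: (((1 OR 1) AND 0) IMPLIES 1) -> 1
  row 8 [01000]: (((0 OR 0) AND 0) IMPLIES 0) -> 1
  row 9 [01001]: (((0 OR 1) AND 0) IMPLIES 0) -> 1
  row 10 [01010]: (((1 OR 0) AND 0) IMPLIES 0) -> 1
  row 11 [01011]: (((1 OR 1) AND 0) IMPLIES 0) -> 1
  row 12 [01100]: (((0 OR 0) AND 0) IMPLIES 1) -> 1
  row 13 [01101]: (((0 OR 1) AND 0) IMPLIES 1) -> 1
  row 14 [01110]: (((1 OR 0) AND 0) IMPLIES 1) -> 1
  row 15 [01111]: (((1 OR 1) AND 0) IMPLIES 1) -> 1
  row 16 [10000]: (((0 OR 0) AND 1) IMPLIES 0) -> 1
  row 17 [10001]: (((0 OR 1) AND 1) IMPLIES 0) -> 0
  row 18 [10010]: (((1 OR 0) AND 1) IMPLIES 0) -> 0
  row 19 [10011]: (((1 OR 1) AND 1) IMPLIES 0) -> 0
  row 20 [10100]: (((0 OR 0) AND 1) IMPLIES 1) -> 1
  row 21 [10101]: (((0 OR 1) AND 1) IMPLIES 1) -> 1
  row 22 [10110]: (((1 OR 0) AND 1) IMPLIES 1) -> 1
  row 23 [10111]: (((1 OR 1) AND 1) IMPLIES 1) -> 1
  row 24 [11000]: (((0 OR 0) AND 1) IMPLIES 0) -> 1
  row 25 [11001]: (((0 OR 1) AND 1) IMPLIES 0) -> 0
  row 26 [11010]: (((1 OR 0) AND 1) IMPLIES 0) -> 0
  row 27 [11011]: (((1 OR 1) AND 1) IMPLIES 0) -> 0
  row 28 [11100]: (((0 OR 0) AND 1) IMPLIES 1) -> 1
  row 29 [11101]: (((0 OR 1) AND 1) IMPLIES 1) -> 1
  row 30 [11110]: (((1 OR 0) AND 1) IMPLIES 1) -> 1
  row 31 [11111]: (((1 OR 1) AND 1) IMPLIES 1) -> 1
Full result column, 4 rows per line (a,b,c fixed per line; d,e runs 00..11 left to right):
  rows 0-3 [a,b,c=000]: 1111  = hex F
  rows 4-7 [a,b,c=001]: 1111  = hex F
  rows 8-11 [a,b,c=010]: 1111  = hex F
  rows 12-15 [a,b,c=011]: 1111  = hex F
  rows 16-19 [a,b,c=100]: 1000  = hex 8
  rows 20-23 [a,b,c=101]: 1111  = hex F
  rows 24-27 [a,b,c=110]: 1000  = hex 8
  rows 28-31 [a,b,c=111]: 1111  = hex F
Output column (row 0 .. row 31) = 11111111111111111000111110001111
Output column grouped in 4s = 1111 1111 1111 1111 1000 1111 1000 1111 = 0xFFFF8F8F
Convert to decimal digit by digit (value = value*16 + digit):
  F -> 15
  15*16 + 15 (F) = 255
  255*16 + 15 (F) = 4095
  4095*16 + 15 (F) = 65535
  65535*16 + 8 = 1048568
  1048568*16 + 15 (F) = 16777103
  16777103*16 + 8 = 268433656
  268433656*16 + 15 (F) = 4294938511
Decimal = 4294938511

4294938511


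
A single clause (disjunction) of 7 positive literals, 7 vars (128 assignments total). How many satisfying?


Step 1: Total=2^7=128
Step 2: Unsat when all 7 false: 2^0=1
Step 3: Sat=128-1=127

127


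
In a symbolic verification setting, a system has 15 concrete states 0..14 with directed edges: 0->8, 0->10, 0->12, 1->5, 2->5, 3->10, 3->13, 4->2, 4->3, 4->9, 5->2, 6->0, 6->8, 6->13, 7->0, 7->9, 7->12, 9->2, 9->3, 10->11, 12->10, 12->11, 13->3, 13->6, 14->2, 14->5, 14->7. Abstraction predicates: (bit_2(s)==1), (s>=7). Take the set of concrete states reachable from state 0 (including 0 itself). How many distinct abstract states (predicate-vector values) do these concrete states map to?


BFS from 0:
Concrete reachable: {0, 8, 10, 11, 12}
Abstract via predicates (bit_2(s)==1), (s>=7):
  (0,0) <- {0}
  (0,1) <- {8, 10, 11}
  (1,1) <- {12}
Distinct abstract states = 3

3


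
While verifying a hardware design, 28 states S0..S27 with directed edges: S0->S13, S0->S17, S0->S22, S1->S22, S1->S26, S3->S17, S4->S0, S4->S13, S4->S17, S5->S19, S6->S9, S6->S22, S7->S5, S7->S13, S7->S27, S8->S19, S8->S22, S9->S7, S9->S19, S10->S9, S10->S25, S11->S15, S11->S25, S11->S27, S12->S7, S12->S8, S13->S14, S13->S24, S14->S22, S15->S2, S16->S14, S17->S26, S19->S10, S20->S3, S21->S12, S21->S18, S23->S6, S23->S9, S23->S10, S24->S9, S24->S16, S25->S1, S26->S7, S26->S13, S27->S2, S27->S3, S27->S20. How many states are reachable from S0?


BFS from S0:
  layer 0: {S0}
  layer 1: {S13, S17, S22}
  layer 2: {S14, S24, S26}
  layer 3: {S7, S9, S16}
  layer 4: {S5, S19, S27}
  layer 5: {S2, S3, S10, S20}
  layer 6: {S25}
  layer 7: {S1}
Reachable set: {S0, S1, S2, S3, S5, S7, S9, S10, S13, S14, S16, S17, S19, S20, S22, S24, S25, S26, S27}
Count = 19

19


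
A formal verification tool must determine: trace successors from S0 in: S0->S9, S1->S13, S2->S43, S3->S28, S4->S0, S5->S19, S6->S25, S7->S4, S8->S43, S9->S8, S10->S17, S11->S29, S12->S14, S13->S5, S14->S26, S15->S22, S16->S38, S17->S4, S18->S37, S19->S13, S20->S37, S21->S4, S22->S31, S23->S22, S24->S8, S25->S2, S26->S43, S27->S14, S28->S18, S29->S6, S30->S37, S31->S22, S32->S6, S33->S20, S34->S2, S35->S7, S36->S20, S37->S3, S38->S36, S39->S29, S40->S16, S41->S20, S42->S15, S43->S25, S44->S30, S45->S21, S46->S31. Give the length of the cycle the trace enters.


Trace from S0 until a state repeats:
  S0 -> S9 -> S8 -> S43 -> S25 -> S2 -> S43
S43 first seen at step 3, revisited at step 6.
Cycle length = 6 - 3 = 3

3


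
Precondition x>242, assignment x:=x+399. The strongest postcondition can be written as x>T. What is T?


Formula: sp(P, x:=E) = exists old_x. (x = E[old_x/x]) AND P[old_x/x] (old_x is the value of x before the assignment; eliminate old_x by solving x = E[old_x/x] for old_x)
Step 1: Precondition P: x>242, i.e. old_x > 242
Step 2: Assignment gives x = old_x + 399, so old_x = x - 399
Step 3: Substitute into P: x - 399 > 242
Step 4: Simplify: x > 242+399 = 641

641


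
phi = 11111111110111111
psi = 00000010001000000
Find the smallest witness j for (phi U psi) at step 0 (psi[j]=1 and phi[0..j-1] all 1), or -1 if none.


(phi U psi) at 0: need smallest j with psi[j]=1 and phi[i]=1 for all i in [0,j).
Scan from step 0:
  step 0: phi=1, psi=0 -> continue
  step 1: phi=1, psi=0 -> continue
  step 2: phi=1, psi=0 -> continue
  step 3: phi=1, psi=0 -> continue
  step 6: psi=1 and phi held for [0,6) -> witness found
Witness step = 6

6


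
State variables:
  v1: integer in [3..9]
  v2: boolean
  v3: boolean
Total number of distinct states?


State space = product of domain sizes of all variables.
Domain sizes:
  v1 (integer in [3..9]): 7
  v2 (boolean): 2
  v3 (boolean): 2
Product = 7 * 2 * 2 = 28

28


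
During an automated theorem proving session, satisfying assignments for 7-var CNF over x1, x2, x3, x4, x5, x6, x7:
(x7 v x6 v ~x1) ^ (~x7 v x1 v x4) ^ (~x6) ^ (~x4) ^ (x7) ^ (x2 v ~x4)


CNF with 6 clauses over 7 vars (128 assignments).
An assignment satisfies CNF iff every clause has >=1 true literal.
Check each row (bits = x1,x2,x3,x4,x5,x6,x7; clause T/F shown):
  row 0 [0000000]: clauses=TTTTFT -> 0
  row 1 [0000001]: clauses=TFTTTT -> 0
  row 2 [0000010]: clauses=TTFTFT -> 0
  row 3 [0000011]: clauses=TFFTTT -> 0
  row 4 [0000100]: clauses=TTTTFT -> 0
  (every remaining row is evaluated the same way; all 128 results are listed next)
Full result column, 8 rows per line (x1,x2,x3,x4 fixed per line; x5,x6,x7 runs 000..111 left to right):
  rows 0-7 [x1,x2,x3,x4=0000]: 00000000  (ones: 0)
  rows 8-15 [x1,x2,x3,x4=0001]: 00000000  (ones: 0)
  rows 16-23 [x1,x2,x3,x4=0010]: 00000000  (ones: 0)
  rows 24-31 [x1,x2,x3,x4=0011]: 00000000  (ones: 0)
  rows 32-39 [x1,x2,x3,x4=0100]: 00000000  (ones: 0)
  rows 40-47 [x1,x2,x3,x4=0101]: 00000000  (ones: 0)
  rows 48-55 [x1,x2,x3,x4=0110]: 00000000  (ones: 0)
  rows 56-63 [x1,x2,x3,x4=0111]: 00000000  (ones: 0)
  rows 64-71 [x1,x2,x3,x4=1000]: 01000100  (ones: 2)
  rows 72-79 [x1,x2,x3,x4=1001]: 00000000  (ones: 0)
  rows 80-87 [x1,x2,x3,x4=1010]: 01000100  (ones: 2)
  rows 88-95 [x1,x2,x3,x4=1011]: 00000000  (ones: 0)
  rows 96-103 [x1,x2,x3,x4=1100]: 01000100  (ones: 2)
  rows 104-111 [x1,x2,x3,x4=1101]: 00000000  (ones: 0)
  rows 112-119 [x1,x2,x3,x4=1110]: 01000100  (ones: 2)
  rows 120-127 [x1,x2,x3,x4=1111]: 00000000  (ones: 0)
Satisfying assignments = 0+0+0+0+0+0+0+0+2+0+2+0+2+0+2+0 = 8

8


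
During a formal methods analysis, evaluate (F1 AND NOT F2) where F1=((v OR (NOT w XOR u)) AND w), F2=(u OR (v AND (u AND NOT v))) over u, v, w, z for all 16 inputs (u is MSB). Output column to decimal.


F1 = ((v OR (NOT w XOR u)) AND w)
F2 = (u OR (v AND (u AND NOT v)))
Counterexample to F1=>F2 is where F1=1 and F2=0.
Evaluate each row (bits = u,v,w,z, MSB first):
  row 0 [0000]: F1=0 F2=0 -> F1&~F2 -> 0
  row 1 [0001]: F1=0 F2=0 -> F1&~F2 -> 0
  row 2 [0010]: F1=0 F2=0 -> F1&~F2 -> 0
  row 3 [0011]: F1=0 F2=0 -> F1&~F2 -> 0
  row 4 [0100]: F1=0 F2=0 -> F1&~F2 -> 0
  row 5 [0101]: F1=0 F2=0 -> F1&~F2 -> 0
  row 6 [0110]: F1=1 F2=0 -> F1&~F2 -> 1
  row 7 [0111]: F1=1 F2=0 -> F1&~F2 -> 1
  row 8 [1000]: F1=0 F2=1 -> F1&~F2 -> 0
  row 9 [1001]: F1=0 F2=1 -> F1&~F2 -> 0
  row 10 [1010]: F1=1 F2=1 -> F1&~F2 -> 0
  row 11 [1011]: F1=1 F2=1 -> F1&~F2 -> 0
  row 12 [1100]: F1=0 F2=1 -> F1&~F2 -> 0
  row 13 [1101]: F1=0 F2=1 -> F1&~F2 -> 0
  row 14 [1110]: F1=1 F2=1 -> F1&~F2 -> 0
  row 15 [1111]: F1=1 F2=1 -> F1&~F2 -> 0
Full result column, 4 rows per line (u,v fixed per line; w,z runs 00..11 left to right):
  rows 0-3 [u,v=00]: 0000  = hex 0
  rows 4-7 [u,v=01]: 0011  = hex 3
  rows 8-11 [u,v=10]: 0000  = hex 0
  rows 12-15 [u,v=11]: 0000  = hex 0
Counterexample vector (row 0 .. row 15) = 0000001100000000
Output column grouped in 4s = 0000 0011 0000 0000 = 0x0300
Convert to decimal digit by digit (value = value*16 + digit):
  0 -> 0
  0*16 + 3 = 3
  3*16 + 0 = 48
  48*16 + 0 = 768
Decimal = 768

768


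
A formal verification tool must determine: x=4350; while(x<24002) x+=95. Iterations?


Step 1: x goes from 4350 toward 24002 by 95; the body runs while x<24002, so iterations = ceil((bound-start)/step)
Step 2: Distance=19652
Step 3: ceil(19652/95)=207

207


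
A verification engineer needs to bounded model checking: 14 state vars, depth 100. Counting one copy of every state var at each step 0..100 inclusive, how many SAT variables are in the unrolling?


BMC unrolls to depth k, creating one copy of each state var for steps 0..k.
Step count = 100 + 1 = 101 (steps 0 through 100)
Vars per step = 14
Total = 14 * 101 = 1414

1414


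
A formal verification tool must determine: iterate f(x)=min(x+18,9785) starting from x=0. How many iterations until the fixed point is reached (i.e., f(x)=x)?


Step 1: x=0, cap=9785, increment=18
Step 2: x grows by 18 each step until capped at 9785; fixed point is x=9785
Step 3: iterations = ceil(9785/18) = 544

544


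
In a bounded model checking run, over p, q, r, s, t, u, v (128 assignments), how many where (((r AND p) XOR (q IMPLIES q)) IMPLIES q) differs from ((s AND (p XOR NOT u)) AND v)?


F1 = (((r AND p) XOR (q IMPLIES q)) IMPLIES q)
F2 = ((s AND (p XOR NOT u)) AND v)
Evaluate both on each of 128 rows (bits = p,q,r,s,t,u,v):
  row 0 [0000000]: F1=0 F2=0 -> 0
  row 1 [0000001]: F1=0 F2=0 -> 0
  row 2 [0000010]: F1=0 F2=0 -> 0
  row 3 [0000011]: F1=0 F2=0 -> 0
  row 4 [0000100]: F1=0 F2=0 -> 0
  (every remaining row is evaluated the same way; all 128 results are listed next)
Full result column, 8 rows per line (p,q,r,s fixed per line; t,u,v runs 000..111 left to right):
  rows 0-7 [p,q,r,s=0000]: 00000000  (ones: 0)
  rows 8-15 [p,q,r,s=0001]: 01000100  (ones: 2)
  rows 16-23 [p,q,r,s=0010]: 00000000  (ones: 0)
  rows 24-31 [p,q,r,s=0011]: 01000100  (ones: 2)
  rows 32-39 [p,q,r,s=0100]: 11111111  (ones: 8)
  rows 40-47 [p,q,r,s=0101]: 10111011  (ones: 6)
  rows 48-55 [p,q,r,s=0110]: 11111111  (ones: 8)
  rows 56-63 [p,q,r,s=0111]: 10111011  (ones: 6)
  rows 64-71 [p,q,r,s=1000]: 00000000  (ones: 0)
  rows 72-79 [p,q,r,s=1001]: 00010001  (ones: 2)
  rows 80-87 [p,q,r,s=1010]: 11111111  (ones: 8)
  rows 88-95 [p,q,r,s=1011]: 11101110  (ones: 6)
  rows 96-103 [p,q,r,s=1100]: 11111111  (ones: 8)
  rows 104-111 [p,q,r,s=1101]: 11101110  (ones: 6)
  rows 112-119 [p,q,r,s=1110]: 11111111  (ones: 8)
  rows 120-127 [p,q,r,s=1111]: 11101110  (ones: 6)
Disagreements = 0+2+0+2+8+6+8+6+0+2+8+6+8+6+8+6 = 76

76


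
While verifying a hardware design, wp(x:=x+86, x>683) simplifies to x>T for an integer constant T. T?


Formula: wp(x:=E, P) = P[E/x] (substitute E for x in postcondition)
Step 1: Postcondition: x>683
Step 2: Substitute x+86 for x: x+86>683
Step 3: Solve for x: x > 683-86 = 597

597


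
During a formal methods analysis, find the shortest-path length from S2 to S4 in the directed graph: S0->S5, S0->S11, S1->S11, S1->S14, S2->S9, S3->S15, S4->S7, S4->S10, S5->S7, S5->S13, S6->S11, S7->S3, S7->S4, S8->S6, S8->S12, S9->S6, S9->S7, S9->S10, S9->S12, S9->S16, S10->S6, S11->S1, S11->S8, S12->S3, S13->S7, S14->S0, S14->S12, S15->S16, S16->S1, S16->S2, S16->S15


BFS layer-by-layer from S2:
  dist 0: {S2}
  dist 1: {S9}
  dist 2: {S6, S7, S10, S12, S16}
  dist 3: {S1, S3, S4, S11, S15}
  -> S4 reached at distance 3
Shortest path length = 3

3


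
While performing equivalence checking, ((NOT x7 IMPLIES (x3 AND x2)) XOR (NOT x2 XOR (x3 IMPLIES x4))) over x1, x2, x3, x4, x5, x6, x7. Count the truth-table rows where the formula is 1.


Formula: ((NOT x7 IMPLIES (x3 AND x2)) XOR (NOT x2 XOR (x3 IMPLIES x4))) over 7 vars (128 rows)
Evaluate each row (x1, x2, x3, x4, x5, x6, x7 as bits, MSB first):
  row 0 [0000000]: ((NOT 0 IMPLIES (0 AND 0)) XOR (NOT 0 XOR (0 IMPLIES 0))) -> 0
  row 1 [0000001]: ((NOT 1 IMPLIES (0 AND 0)) XOR (NOT 0 XOR (0 IMPLIES 0))) -> 1
  row 2 [0000010]: ((NOT 0 IMPLIES (0 AND 0)) XOR (NOT 0 XOR (0 IMPLIES 0))) -> 0
  row 3 [0000011]: ((NOT 1 IMPLIES (0 AND 0)) XOR (NOT 0 XOR (0 IMPLIES 0))) -> 1
  row 4 [0000100]: ((NOT 0 IMPLIES (0 AND 0)) XOR (NOT 0 XOR (0 IMPLIES 0))) -> 0
  (every remaining row is evaluated the same way; all 128 results are listed next)
Full result column, 8 rows per line (x1,x2,x3,x4 fixed per line; x5,x6,x7 runs 000..111 left to right):
  rows 0-7 [x1,x2,x3,x4=0000]: 01010101  (ones: 4)
  rows 8-15 [x1,x2,x3,x4=0001]: 01010101  (ones: 4)
  rows 16-23 [x1,x2,x3,x4=0010]: 10101010  (ones: 4)
  rows 24-31 [x1,x2,x3,x4=0011]: 01010101  (ones: 4)
  rows 32-39 [x1,x2,x3,x4=0100]: 10101010  (ones: 4)
  rows 40-47 [x1,x2,x3,x4=0101]: 10101010  (ones: 4)
  rows 48-55 [x1,x2,x3,x4=0110]: 11111111  (ones: 8)
  rows 56-63 [x1,x2,x3,x4=0111]: 00000000  (ones: 0)
  rows 64-71 [x1,x2,x3,x4=1000]: 01010101  (ones: 4)
  rows 72-79 [x1,x2,x3,x4=1001]: 01010101  (ones: 4)
  rows 80-87 [x1,x2,x3,x4=1010]: 10101010  (ones: 4)
  rows 88-95 [x1,x2,x3,x4=1011]: 01010101  (ones: 4)
  rows 96-103 [x1,x2,x3,x4=1100]: 10101010  (ones: 4)
  rows 104-111 [x1,x2,x3,x4=1101]: 10101010  (ones: 4)
  rows 112-119 [x1,x2,x3,x4=1110]: 11111111  (ones: 8)
  rows 120-127 [x1,x2,x3,x4=1111]: 00000000  (ones: 0)
Count of 1-rows = 4+4+4+4+4+4+8+0+4+4+4+4+4+4+8+0 = 64

64


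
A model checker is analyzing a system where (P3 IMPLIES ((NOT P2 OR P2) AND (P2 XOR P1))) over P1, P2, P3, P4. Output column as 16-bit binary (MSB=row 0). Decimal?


Formula: (P3 IMPLIES ((NOT P2 OR P2) AND (P2 XOR P1))) over P1, P2, P3, P4 (16 rows)
Evaluate each row (bits = P1,P2,P3,P4, MSB first):
  row 0 [0000]: (0 IMPLIES ((NOT 0 OR 0) AND (0 XOR 0))) -> 1
  row 1 [0001]: (0 IMPLIES ((NOT 0 OR 0) AND (0 XOR 0))) -> 1
  row 2 [0010]: (1 IMPLIES ((NOT 0 OR 0) AND (0 XOR 0))) -> 0
  row 3 [0011]: (1 IMPLIES ((NOT 0 OR 0) AND (0 XOR 0))) -> 0
  row 4 [0100]: (0 IMPLIES ((NOT 1 OR 1) AND (1 XOR 0))) -> 1
  row 5 [0101]: (0 IMPLIES ((NOT 1 OR 1) AND (1 XOR 0))) -> 1
  row 6 [0110]: (1 IMPLIES ((NOT 1 OR 1) AND (1 XOR 0))) -> 1
  row 7 [0111]: (1 IMPLIES ((NOT 1 OR 1) AND (1 XOR 0))) -> 1
  row 8 [1000]: (0 IMPLIES ((NOT 0 OR 0) AND (0 XOR 1))) -> 1
  row 9 [1001]: (0 IMPLIES ((NOT 0 OR 0) AND (0 XOR 1))) -> 1
  row 10 [1010]: (1 IMPLIES ((NOT 0 OR 0) AND (0 XOR 1))) -> 1
  row 11 [1011]: (1 IMPLIES ((NOT 0 OR 0) AND (0 XOR 1))) -> 1
  row 12 [1100]: (0 IMPLIES ((NOT 1 OR 1) AND (1 XOR 1))) -> 1
  row 13 [1101]: (0 IMPLIES ((NOT 1 OR 1) AND (1 XOR 1))) -> 1
  row 14 [1110]: (1 IMPLIES ((NOT 1 OR 1) AND (1 XOR 1))) -> 0
  row 15 [1111]: (1 IMPLIES ((NOT 1 OR 1) AND (1 XOR 1))) -> 0
Full result column, 4 rows per line (P1,P2 fixed per line; P3,P4 runs 00..11 left to right):
  rows 0-3 [P1,P2=00]: 1100  = hex C
  rows 4-7 [P1,P2=01]: 1111  = hex F
  rows 8-11 [P1,P2=10]: 1111  = hex F
  rows 12-15 [P1,P2=11]: 1100  = hex C
Output column (row 0 .. row 15) = 1100111111111100
Output column grouped in 4s = 1100 1111 1111 1100 = 0xCFFC
Convert to decimal digit by digit (value = value*16 + digit):
  C -> 12
  12*16 + 15 (F) = 207
  207*16 + 15 (F) = 3327
  3327*16 + 12 (C) = 53244
Decimal = 53244

53244


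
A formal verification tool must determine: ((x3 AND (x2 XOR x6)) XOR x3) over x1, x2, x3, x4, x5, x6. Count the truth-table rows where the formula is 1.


Formula: ((x3 AND (x2 XOR x6)) XOR x3) over 6 vars (64 rows)
Evaluate each row (x1, x2, x3, x4, x5, x6 as bits, MSB first):
  row 0 [000000]: ((0 AND (0 XOR 0)) XOR 0) -> 0
  row 1 [000001]: ((0 AND (0 XOR 1)) XOR 0) -> 0
  row 2 [000010]: ((0 AND (0 XOR 0)) XOR 0) -> 0
  row 3 [000011]: ((0 AND (0 XOR 1)) XOR 0) -> 0
  row 4 [000100]: ((0 AND (0 XOR 0)) XOR 0) -> 0
  (every remaining row is evaluated the same way; all 64 results are listed next)
Full result column, 8 rows per line (x1,x2,x3 fixed per line; x4,x5,x6 runs 000..111 left to right):
  rows 0-7 [x1,x2,x3=000]: 00000000  (ones: 0)
  rows 8-15 [x1,x2,x3=001]: 10101010  (ones: 4)
  rows 16-23 [x1,x2,x3=010]: 00000000  (ones: 0)
  rows 24-31 [x1,x2,x3=011]: 01010101  (ones: 4)
  rows 32-39 [x1,x2,x3=100]: 00000000  (ones: 0)
  rows 40-47 [x1,x2,x3=101]: 10101010  (ones: 4)
  rows 48-55 [x1,x2,x3=110]: 00000000  (ones: 0)
  rows 56-63 [x1,x2,x3=111]: 01010101  (ones: 4)
Count of 1-rows = 0+4+0+4+0+4+0+4 = 16

16


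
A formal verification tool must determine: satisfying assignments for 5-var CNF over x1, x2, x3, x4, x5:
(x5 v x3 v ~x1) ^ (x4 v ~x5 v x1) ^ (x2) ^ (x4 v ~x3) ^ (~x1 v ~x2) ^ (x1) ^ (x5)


CNF with 7 clauses over 5 vars (32 assignments).
An assignment satisfies CNF iff every clause has >=1 true literal.
Check each row (bits = x1,x2,x3,x4,x5; clause T/F shown):
  row 0 [00000]: clauses=TTFTTFF -> 0
  row 1 [00001]: clauses=TFFTTFT -> 0
  row 2 [00010]: clauses=TTFTTFF -> 0
  row 3 [00011]: clauses=TTFTTFT -> 0
  row 4 [00100]: clauses=TTFFTFF -> 0
  row 5 [00101]: clauses=TFFFTFT -> 0
  row 6 [00110]: clauses=TTFTTFF -> 0
  row 7 [00111]: clauses=TTFTTFT -> 0
  row 8 [01000]: clauses=TTTTTFF -> 0
  row 9 [01001]: clauses=TFTTTFT -> 0
  row 10 [01010]: clauses=TTTTTFF -> 0
  row 11 [01011]: clauses=TTTTTFT -> 0
  row 12 [01100]: clauses=TTTFTFF -> 0
  row 13 [01101]: clauses=TFTFTFT -> 0
  row 14 [01110]: clauses=TTTTTFF -> 0
  row 15 [01111]: clauses=TTTTTFT -> 0
  row 16 [10000]: clauses=FTFTTTF -> 0
  row 17 [10001]: clauses=TTFTTTT -> 0
  row 18 [10010]: clauses=FTFTTTF -> 0
  row 19 [10011]: clauses=TTFTTTT -> 0
  row 20 [10100]: clauses=TTFFTTF -> 0
  row 21 [10101]: clauses=TTFFTTT -> 0
  row 22 [10110]: clauses=TTFTTTF -> 0
  row 23 [10111]: clauses=TTFTTTT -> 0
  row 24 [11000]: clauses=FTTTFTF -> 0
  row 25 [11001]: clauses=TTTTFTT -> 0
  row 26 [11010]: clauses=FTTTFTF -> 0
  row 27 [11011]: clauses=TTTTFTT -> 0
  row 28 [11100]: clauses=TTTFFTF -> 0
  row 29 [11101]: clauses=TTTFFTT -> 0
  row 30 [11110]: clauses=TTTTFTF -> 0
  row 31 [11111]: clauses=TTTTFTT -> 0
Full result column, 8 rows per line (x1,x2 fixed per line; x3,x4,x5 runs 000..111 left to right):
  rows 0-7 [x1,x2=00]: 00000000  (ones: 0)
  rows 8-15 [x1,x2=01]: 00000000  (ones: 0)
  rows 16-23 [x1,x2=10]: 00000000  (ones: 0)
  rows 24-31 [x1,x2=11]: 00000000  (ones: 0)
Satisfying assignments = 0+0+0+0 = 0

0


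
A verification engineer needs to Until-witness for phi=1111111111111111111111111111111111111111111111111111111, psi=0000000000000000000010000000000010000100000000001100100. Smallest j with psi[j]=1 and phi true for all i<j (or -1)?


(phi U psi) at 0: need smallest j with psi[j]=1 and phi[i]=1 for all i in [0,j).
Scan from step 0:
  step 0: phi=1, psi=0 -> continue
  step 1: phi=1, psi=0 -> continue
  step 2: phi=1, psi=0 -> continue
  step 3: phi=1, psi=0 -> continue
  step 20: psi=1 and phi held for [0,20) -> witness found
Witness step = 20

20


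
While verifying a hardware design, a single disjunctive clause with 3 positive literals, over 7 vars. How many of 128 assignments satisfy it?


Step 1: Total=2^7=128
Step 2: Unsat when all 3 false: 2^4=16
Step 3: Sat=128-16=112

112


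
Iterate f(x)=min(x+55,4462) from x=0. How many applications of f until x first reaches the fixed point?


Step 1: x=0, cap=4462, increment=55
Step 2: x grows by 55 each step until capped at 4462; fixed point is x=4462
Step 3: iterations = ceil(4462/55) = 82

82


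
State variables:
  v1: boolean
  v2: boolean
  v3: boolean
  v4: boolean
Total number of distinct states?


State space = product of domain sizes of all variables.
Domain sizes:
  v1 (boolean): 2
  v2 (boolean): 2
  v3 (boolean): 2
  v4 (boolean): 2
Product = 2 * 2 * 2 * 2 = 16

16


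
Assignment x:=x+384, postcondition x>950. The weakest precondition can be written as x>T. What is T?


Formula: wp(x:=E, P) = P[E/x] (substitute E for x in postcondition)
Step 1: Postcondition: x>950
Step 2: Substitute x+384 for x: x+384>950
Step 3: Solve for x: x > 950-384 = 566

566


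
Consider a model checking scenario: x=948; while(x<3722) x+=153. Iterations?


Step 1: x goes from 948 toward 3722 by 153; the body runs while x<3722, so iterations = ceil((bound-start)/step)
Step 2: Distance=2774
Step 3: ceil(2774/153)=19

19


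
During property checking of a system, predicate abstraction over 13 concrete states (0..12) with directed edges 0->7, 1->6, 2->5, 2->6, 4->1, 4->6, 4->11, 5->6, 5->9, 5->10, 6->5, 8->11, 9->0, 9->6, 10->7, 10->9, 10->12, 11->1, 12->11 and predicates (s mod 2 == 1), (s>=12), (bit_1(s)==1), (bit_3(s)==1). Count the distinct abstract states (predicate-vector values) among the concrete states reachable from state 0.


BFS from 0:
Concrete reachable: {0, 7}
Abstract via predicates (s mod 2 == 1), (s>=12), (bit_1(s)==1), (bit_3(s)==1):
  (0,0,0,0) <- {0}
  (1,0,1,0) <- {7}
Distinct abstract states = 2

2
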